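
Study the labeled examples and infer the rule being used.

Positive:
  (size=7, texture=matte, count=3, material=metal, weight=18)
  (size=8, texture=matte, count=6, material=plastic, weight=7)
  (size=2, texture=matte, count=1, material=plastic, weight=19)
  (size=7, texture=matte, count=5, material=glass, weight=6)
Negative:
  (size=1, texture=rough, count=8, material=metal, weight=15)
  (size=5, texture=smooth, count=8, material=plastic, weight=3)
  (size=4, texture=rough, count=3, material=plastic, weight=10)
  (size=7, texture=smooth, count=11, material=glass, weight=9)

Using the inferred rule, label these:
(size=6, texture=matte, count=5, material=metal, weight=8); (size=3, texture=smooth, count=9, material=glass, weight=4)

Positive, Negative

The rule appears to be: texture is matte.
(size=6, texture=matte, count=5, material=metal, weight=8) — texture is matte, hence Positive.
(size=3, texture=smooth, count=9, material=glass, weight=4) — texture is smooth, hence Negative.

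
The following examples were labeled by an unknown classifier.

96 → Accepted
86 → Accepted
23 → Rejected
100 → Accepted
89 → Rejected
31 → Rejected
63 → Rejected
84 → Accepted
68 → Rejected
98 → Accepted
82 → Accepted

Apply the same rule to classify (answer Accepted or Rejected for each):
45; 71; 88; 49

Rejected, Rejected, Accepted, Rejected

The simplest hypothesis consistent with all the labels is: even AND at least 82.
45: 45 is odd, 45 < 82 — doesn't match, so Rejected.
71: 71 is odd, 71 < 82 — doesn't match, so Rejected.
88: 88 is even, 88 ≥ 82 — checks out, so Accepted.
49: 49 is odd, 49 < 82 — doesn't match, so Rejected.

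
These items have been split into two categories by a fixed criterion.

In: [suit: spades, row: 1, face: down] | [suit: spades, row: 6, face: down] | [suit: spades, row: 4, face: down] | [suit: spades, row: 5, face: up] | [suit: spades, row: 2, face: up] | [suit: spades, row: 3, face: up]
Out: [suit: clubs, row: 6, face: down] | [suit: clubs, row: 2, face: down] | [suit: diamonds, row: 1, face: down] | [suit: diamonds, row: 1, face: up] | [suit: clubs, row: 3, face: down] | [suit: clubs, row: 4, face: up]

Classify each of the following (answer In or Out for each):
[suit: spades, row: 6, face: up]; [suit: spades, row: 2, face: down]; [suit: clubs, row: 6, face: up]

The common property of the 'In' items is: suit is spades. No 'Out' item has it.
[suit: spades, row: 6, face: up]: suit is spades — passes, so In.
[suit: spades, row: 2, face: down]: suit is spades — passes, so In.
[suit: clubs, row: 6, face: up]: suit is clubs — does not satisfy this, so Out.

In, In, Out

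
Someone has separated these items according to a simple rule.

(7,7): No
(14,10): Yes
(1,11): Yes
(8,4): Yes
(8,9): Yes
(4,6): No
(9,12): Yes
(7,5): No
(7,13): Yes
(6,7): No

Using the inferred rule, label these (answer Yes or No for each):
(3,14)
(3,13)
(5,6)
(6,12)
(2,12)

A rule that fits every label: max ≥ 8 — true of each 'Yes' example, false of each 'No' one.

Yes, Yes, No, Yes, Yes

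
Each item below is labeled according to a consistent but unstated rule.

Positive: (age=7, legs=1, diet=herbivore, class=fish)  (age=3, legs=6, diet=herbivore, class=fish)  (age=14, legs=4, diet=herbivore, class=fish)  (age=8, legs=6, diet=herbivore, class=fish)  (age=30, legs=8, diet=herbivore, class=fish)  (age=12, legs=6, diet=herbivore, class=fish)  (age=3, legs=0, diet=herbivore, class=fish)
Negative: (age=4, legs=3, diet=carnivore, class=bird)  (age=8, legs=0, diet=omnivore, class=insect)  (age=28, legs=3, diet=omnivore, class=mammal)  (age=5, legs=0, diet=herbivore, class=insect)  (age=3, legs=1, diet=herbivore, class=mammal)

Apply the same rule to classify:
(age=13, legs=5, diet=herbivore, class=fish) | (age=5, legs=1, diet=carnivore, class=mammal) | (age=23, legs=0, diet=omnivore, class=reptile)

One predicate separates the groups cleanly: class is fish.
(age=13, legs=5, diet=herbivore, class=fish): Positive (class is fish). (age=5, legs=1, diet=carnivore, class=mammal): Negative (class is mammal). (age=23, legs=0, diet=omnivore, class=reptile): Negative (class is reptile).

Positive, Negative, Negative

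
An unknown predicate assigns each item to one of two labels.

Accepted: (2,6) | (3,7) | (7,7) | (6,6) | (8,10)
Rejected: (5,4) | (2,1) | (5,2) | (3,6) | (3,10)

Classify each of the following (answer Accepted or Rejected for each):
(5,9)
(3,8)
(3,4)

The classifier is using: sum is even.
Accepted: (5,9), since 5+9 = 14. Rejected: (3,8), since 3+8 = 11. Rejected: (3,4), since 3+4 = 7.

Accepted, Rejected, Rejected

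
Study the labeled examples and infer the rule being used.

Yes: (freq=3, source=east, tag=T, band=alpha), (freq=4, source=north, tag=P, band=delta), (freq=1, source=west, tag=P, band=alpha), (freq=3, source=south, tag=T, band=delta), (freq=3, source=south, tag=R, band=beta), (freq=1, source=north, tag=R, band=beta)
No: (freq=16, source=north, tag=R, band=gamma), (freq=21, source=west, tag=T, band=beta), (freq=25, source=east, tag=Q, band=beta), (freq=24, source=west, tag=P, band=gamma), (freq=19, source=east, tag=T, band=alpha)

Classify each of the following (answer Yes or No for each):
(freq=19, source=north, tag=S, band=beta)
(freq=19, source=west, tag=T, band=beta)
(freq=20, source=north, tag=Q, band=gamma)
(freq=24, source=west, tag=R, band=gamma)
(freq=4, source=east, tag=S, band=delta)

The rule appears to be: freq ≤ 4.
(freq=19, source=north, tag=S, band=beta): freq = 19 — doesn't match, so No. (freq=19, source=west, tag=T, band=beta): freq = 19 — doesn't match, so No. (freq=20, source=north, tag=Q, band=gamma): freq = 20 — doesn't match, so No. (freq=24, source=west, tag=R, band=gamma): freq = 24 — doesn't match, so No. (freq=4, source=east, tag=S, band=delta): freq = 4 — satisfies this, so Yes.

No, No, No, No, Yes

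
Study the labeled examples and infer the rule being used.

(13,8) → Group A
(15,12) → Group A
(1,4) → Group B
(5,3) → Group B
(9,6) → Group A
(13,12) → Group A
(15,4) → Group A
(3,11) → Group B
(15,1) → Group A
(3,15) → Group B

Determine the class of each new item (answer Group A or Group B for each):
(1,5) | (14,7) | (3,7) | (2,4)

Group B, Group A, Group B, Group B

One predicate separates the groups cleanly: first ≥ 6.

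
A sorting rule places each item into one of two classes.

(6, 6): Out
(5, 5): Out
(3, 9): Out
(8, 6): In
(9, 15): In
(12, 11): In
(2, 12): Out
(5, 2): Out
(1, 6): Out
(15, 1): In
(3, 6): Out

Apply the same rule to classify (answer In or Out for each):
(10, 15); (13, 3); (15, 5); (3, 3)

'In' ⟺ first ≥ 8.
(10, 15): first 10, passes → In. (13, 3): first 13, passes → In. (15, 5): first 15, passes → In. (3, 3): first 3, does not fit → Out.

In, In, In, Out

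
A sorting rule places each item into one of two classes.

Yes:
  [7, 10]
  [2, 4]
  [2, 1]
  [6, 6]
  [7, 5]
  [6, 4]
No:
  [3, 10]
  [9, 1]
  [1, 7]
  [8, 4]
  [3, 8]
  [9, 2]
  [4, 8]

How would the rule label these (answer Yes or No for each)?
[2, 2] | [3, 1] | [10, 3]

All 'Yes' examples share one property — |first − second| ≤ 3 — and every 'No' example lacks it.
[2, 2]: |2−2| = 0, qualifies → Yes. [3, 1]: |3−1| = 2, qualifies → Yes. [10, 3]: |10−3| = 7, fails this test → No.

Yes, Yes, No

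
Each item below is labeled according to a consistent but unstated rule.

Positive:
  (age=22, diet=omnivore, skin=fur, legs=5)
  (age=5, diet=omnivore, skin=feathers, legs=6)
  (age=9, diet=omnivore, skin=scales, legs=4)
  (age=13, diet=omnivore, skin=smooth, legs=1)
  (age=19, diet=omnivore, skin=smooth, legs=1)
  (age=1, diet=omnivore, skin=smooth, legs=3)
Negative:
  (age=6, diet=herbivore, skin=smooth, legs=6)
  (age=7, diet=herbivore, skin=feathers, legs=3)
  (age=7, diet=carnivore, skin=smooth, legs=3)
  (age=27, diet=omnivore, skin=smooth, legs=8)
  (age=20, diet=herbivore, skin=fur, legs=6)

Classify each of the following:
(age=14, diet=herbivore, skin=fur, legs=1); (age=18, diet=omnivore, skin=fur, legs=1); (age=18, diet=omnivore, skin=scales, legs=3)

A rule that fits every label: diet is omnivore AND age ≤ 22 — true of each 'Positive' example, false of each 'Negative' one.

Negative, Positive, Positive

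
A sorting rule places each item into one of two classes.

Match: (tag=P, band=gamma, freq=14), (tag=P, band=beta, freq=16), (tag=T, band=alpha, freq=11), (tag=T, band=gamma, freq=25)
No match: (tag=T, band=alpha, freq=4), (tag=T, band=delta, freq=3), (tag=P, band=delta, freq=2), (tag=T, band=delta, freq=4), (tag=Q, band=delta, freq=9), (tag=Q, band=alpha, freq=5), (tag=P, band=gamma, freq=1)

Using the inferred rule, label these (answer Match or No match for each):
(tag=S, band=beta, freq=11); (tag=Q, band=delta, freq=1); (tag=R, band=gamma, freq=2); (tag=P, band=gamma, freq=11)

Match, No match, No match, Match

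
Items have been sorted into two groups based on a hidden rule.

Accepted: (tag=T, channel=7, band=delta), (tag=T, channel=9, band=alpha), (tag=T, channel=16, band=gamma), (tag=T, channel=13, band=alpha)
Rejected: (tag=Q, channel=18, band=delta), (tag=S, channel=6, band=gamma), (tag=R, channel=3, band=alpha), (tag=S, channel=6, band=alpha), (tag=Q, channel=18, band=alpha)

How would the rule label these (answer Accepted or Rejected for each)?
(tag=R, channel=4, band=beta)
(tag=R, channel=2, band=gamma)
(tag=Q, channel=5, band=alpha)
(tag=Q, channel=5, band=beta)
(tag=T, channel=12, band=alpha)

The distinguishing property — tag is T — holds for all the 'Accepted' cases and none of the 'Rejected' cases.
Rejected: (tag=R, channel=4, band=beta), since tag is R.
Rejected: (tag=R, channel=2, band=gamma), since tag is R.
Rejected: (tag=Q, channel=5, band=alpha), since tag is Q.
Rejected: (tag=Q, channel=5, band=beta), since tag is Q.
Accepted: (tag=T, channel=12, band=alpha), since tag is T.

Rejected, Rejected, Rejected, Rejected, Accepted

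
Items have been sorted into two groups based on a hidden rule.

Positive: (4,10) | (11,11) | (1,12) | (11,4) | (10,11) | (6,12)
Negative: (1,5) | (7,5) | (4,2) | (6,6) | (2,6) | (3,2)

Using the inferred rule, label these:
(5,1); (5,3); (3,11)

The simplest hypothesis consistent with all the labels is: sum ≥ 13.

Negative, Negative, Positive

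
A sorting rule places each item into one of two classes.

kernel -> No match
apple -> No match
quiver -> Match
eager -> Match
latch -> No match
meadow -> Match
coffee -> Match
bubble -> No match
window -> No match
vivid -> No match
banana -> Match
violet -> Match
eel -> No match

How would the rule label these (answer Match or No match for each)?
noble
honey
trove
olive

No match, No match, No match, Match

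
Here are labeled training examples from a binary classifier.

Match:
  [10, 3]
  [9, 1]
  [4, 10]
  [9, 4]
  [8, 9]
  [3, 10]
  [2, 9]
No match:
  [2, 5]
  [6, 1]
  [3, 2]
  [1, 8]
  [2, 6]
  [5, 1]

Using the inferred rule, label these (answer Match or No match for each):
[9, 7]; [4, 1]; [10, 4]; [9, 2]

One predicate separates the groups cleanly: sum ≥ 10.
[9, 7] — 9+7 = 16, hence Match.
[4, 1] — 4+1 = 5, hence No match.
[10, 4] — 10+4 = 14, hence Match.
[9, 2] — 9+2 = 11, hence Match.

Match, No match, Match, Match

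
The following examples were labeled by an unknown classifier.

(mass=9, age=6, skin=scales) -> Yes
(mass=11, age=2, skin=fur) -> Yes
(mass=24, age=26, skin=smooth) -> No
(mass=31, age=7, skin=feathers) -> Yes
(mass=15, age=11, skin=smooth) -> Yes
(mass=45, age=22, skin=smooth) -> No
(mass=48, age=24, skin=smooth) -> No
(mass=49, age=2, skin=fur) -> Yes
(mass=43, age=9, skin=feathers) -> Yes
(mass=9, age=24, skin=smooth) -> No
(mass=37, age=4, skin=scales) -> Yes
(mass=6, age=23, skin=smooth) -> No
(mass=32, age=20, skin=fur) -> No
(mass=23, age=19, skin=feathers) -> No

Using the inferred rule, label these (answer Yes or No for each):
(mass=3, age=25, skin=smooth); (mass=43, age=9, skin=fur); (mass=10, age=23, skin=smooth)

No, Yes, No

The common property of the 'Yes' items is: age ≤ 11. No 'No' item has it.
No: (mass=3, age=25, skin=smooth), since age = 25.
Yes: (mass=43, age=9, skin=fur), since age = 9.
No: (mass=10, age=23, skin=smooth), since age = 23.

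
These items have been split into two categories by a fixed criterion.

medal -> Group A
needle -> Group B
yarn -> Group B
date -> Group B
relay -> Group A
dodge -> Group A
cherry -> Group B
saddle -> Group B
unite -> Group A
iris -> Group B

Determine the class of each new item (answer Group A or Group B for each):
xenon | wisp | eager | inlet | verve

Group A, Group B, Group A, Group A, Group A

The classifier is using: odd length.
xenon — length 5, hence Group A.
wisp — length 4, hence Group B.
eager — length 5, hence Group A.
inlet — length 5, hence Group A.
verve — length 5, hence Group A.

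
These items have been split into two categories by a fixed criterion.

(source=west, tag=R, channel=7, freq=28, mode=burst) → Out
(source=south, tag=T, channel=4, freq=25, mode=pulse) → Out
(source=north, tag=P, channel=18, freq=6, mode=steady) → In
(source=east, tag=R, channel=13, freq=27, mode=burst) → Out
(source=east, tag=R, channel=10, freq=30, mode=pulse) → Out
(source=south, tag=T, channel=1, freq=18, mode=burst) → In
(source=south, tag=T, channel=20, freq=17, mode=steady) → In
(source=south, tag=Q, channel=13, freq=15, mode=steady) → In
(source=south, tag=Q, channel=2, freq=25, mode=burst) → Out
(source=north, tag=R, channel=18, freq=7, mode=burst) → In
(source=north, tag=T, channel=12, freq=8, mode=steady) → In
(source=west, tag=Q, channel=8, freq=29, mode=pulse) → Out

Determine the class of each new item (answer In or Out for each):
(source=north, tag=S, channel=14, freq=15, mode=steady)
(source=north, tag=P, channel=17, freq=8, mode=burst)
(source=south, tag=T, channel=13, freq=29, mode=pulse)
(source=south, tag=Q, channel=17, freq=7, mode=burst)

The common property of the 'In' items is: freq ≤ 18. No 'Out' item has it.
(source=north, tag=S, channel=14, freq=15, mode=steady) — freq = 15, hence In. (source=north, tag=P, channel=17, freq=8, mode=burst) — freq = 8, hence In. (source=south, tag=T, channel=13, freq=29, mode=pulse) — freq = 29, hence Out. (source=south, tag=Q, channel=17, freq=7, mode=burst) — freq = 7, hence In.

In, In, Out, In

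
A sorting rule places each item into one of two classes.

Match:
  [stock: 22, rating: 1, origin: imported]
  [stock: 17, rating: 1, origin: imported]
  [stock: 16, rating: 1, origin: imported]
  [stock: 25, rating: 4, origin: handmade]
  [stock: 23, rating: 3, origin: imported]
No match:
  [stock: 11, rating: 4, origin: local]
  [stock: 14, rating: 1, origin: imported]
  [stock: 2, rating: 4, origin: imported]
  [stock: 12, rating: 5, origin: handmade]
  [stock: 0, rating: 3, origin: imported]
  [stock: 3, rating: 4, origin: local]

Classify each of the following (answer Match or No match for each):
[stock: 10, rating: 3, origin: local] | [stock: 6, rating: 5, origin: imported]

No match, No match

One predicate separates the groups cleanly: stock ≥ 16.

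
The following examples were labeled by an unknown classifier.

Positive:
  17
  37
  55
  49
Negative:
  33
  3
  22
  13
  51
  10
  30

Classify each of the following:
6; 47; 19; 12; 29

The distinguishing property — digit sum ≥ 7 — holds for all the 'Positive' cases and none of the 'Negative' cases.
6 — digit sum 6, hence Negative.
47 — digit sum 4+7 = 11, hence Positive.
19 — digit sum 1+9 = 10, hence Positive.
12 — digit sum 1+2 = 3, hence Negative.
29 — digit sum 2+9 = 11, hence Positive.

Negative, Positive, Positive, Negative, Positive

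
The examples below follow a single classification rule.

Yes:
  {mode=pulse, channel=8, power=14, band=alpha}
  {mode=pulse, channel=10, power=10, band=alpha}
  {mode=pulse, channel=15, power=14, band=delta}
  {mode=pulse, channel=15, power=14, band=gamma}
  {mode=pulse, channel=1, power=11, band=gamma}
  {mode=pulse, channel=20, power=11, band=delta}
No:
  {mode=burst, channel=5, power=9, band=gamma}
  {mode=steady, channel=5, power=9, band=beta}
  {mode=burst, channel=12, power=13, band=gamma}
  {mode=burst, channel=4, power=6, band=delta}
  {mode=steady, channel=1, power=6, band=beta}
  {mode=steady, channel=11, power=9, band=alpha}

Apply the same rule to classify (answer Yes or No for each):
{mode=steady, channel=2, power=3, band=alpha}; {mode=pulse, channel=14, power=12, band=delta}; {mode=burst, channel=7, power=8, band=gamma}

Looking at the examples, the only property every 'Yes' case has and every 'No' case lacks is: mode is pulse.
{mode=steady, channel=2, power=3, band=alpha}: No (mode is steady).
{mode=pulse, channel=14, power=12, band=delta}: Yes (mode is pulse).
{mode=burst, channel=7, power=8, band=gamma}: No (mode is burst).

No, Yes, No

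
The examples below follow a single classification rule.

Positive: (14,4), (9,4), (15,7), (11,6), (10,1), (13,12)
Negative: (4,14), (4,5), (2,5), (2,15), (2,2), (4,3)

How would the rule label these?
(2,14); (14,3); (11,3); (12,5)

Negative, Positive, Positive, Positive

Rule: first ≥ 5. This holds for each 'Positive' example and fails for each 'Negative' one.
(2,14): first 2 — does not pass, so Negative. (14,3): first 14 — satisfies this, so Positive. (11,3): first 11 — satisfies this, so Positive. (12,5): first 12 — satisfies this, so Positive.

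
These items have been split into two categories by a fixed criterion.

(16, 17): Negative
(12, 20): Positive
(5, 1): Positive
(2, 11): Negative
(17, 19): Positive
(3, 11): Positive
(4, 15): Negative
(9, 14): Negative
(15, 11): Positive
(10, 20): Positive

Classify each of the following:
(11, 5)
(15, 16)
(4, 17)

Positive, Negative, Negative

Checking candidate rules against both groups, what survives is: sum is even.
(11, 5): 11+5 = 16 — qualifies, so Positive. (15, 16): 15+16 = 31 — fails the rule, so Negative. (4, 17): 4+17 = 21 — fails the rule, so Negative.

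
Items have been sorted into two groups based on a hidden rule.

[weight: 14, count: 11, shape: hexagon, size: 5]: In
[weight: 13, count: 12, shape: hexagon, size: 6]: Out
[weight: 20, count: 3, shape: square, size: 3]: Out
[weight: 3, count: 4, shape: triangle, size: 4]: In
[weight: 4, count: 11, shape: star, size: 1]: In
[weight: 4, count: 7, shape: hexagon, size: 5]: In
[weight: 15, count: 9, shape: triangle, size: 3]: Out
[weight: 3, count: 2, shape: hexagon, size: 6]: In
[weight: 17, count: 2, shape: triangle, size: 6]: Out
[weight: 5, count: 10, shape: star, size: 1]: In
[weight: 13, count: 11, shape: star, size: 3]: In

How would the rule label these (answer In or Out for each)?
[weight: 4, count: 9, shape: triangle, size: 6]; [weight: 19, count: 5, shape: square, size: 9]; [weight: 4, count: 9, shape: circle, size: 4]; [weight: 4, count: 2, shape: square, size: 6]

In, Out, In, In

The rule appears to be: count ≤ 11 AND weight ≤ 14.
[weight: 4, count: 9, shape: triangle, size: 6] — count = 9, weight = 4, hence In. [weight: 19, count: 5, shape: square, size: 9] — count = 5, weight = 19, hence Out. [weight: 4, count: 9, shape: circle, size: 4] — count = 9, weight = 4, hence In. [weight: 4, count: 2, shape: square, size: 6] — count = 2, weight = 4, hence In.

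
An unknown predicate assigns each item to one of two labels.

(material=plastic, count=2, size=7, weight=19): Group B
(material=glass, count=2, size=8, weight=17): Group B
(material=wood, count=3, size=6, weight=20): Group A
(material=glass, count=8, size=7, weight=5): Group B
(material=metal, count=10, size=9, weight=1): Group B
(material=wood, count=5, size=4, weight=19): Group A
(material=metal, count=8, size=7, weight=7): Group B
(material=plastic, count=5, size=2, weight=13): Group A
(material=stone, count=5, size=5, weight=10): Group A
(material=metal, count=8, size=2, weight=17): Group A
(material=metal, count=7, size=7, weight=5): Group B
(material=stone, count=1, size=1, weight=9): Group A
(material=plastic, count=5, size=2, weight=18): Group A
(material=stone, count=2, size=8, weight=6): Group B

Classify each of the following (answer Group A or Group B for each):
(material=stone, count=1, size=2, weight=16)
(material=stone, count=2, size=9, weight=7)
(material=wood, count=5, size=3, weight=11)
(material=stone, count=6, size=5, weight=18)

Group A, Group B, Group A, Group A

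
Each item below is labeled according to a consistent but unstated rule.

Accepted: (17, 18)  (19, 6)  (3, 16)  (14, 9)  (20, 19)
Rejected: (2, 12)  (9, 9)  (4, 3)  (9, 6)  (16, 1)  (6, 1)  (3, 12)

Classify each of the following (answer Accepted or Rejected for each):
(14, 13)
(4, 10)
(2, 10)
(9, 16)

Accepted, Rejected, Rejected, Accepted

The pattern is that an item is 'Accepted' exactly when: sum ≥ 19.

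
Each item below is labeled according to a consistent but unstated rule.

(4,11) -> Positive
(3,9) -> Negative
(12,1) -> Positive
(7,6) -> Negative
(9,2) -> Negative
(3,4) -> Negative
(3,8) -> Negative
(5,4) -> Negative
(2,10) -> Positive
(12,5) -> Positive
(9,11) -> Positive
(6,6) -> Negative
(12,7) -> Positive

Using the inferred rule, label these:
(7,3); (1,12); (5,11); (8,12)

Negative, Positive, Positive, Positive

Rule: max ≥ 10. This holds for each 'Positive' example and fails for each 'Negative' one.
(7,3): max 7 — lacks this property, so Negative.
(1,12): max 12 — checks out, so Positive.
(5,11): max 11 — checks out, so Positive.
(8,12): max 12 — checks out, so Positive.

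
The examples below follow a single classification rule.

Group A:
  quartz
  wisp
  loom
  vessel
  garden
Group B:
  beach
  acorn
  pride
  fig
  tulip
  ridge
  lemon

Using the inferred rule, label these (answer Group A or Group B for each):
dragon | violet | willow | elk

Looking at the examples, the only property every 'Group A' case has and every 'Group B' case lacks is: even length.
dragon: length 6, meets the rule → Group A. violet: length 6, meets the rule → Group A. willow: length 6, meets the rule → Group A. elk: length 3, does not fit → Group B.

Group A, Group A, Group A, Group B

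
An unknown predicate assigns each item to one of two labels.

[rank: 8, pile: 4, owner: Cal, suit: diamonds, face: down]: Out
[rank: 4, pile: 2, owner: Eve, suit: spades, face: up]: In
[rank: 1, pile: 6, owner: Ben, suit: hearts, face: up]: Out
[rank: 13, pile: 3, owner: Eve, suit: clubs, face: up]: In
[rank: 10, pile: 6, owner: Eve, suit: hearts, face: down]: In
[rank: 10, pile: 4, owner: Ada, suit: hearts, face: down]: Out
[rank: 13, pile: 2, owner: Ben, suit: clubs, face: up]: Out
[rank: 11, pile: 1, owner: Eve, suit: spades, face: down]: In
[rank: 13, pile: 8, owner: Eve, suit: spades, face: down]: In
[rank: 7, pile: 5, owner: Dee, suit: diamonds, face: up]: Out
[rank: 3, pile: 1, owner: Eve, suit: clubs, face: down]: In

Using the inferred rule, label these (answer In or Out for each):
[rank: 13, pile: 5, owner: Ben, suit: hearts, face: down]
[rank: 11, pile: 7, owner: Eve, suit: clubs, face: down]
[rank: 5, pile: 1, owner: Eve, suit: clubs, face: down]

Out, In, In

'In' ⟺ owner is Eve.
[rank: 13, pile: 5, owner: Ben, suit: hearts, face: down]: owner is Ben, doesn't qualify → Out. [rank: 11, pile: 7, owner: Eve, suit: clubs, face: down]: owner is Eve, passes → In. [rank: 5, pile: 1, owner: Eve, suit: clubs, face: down]: owner is Eve, passes → In.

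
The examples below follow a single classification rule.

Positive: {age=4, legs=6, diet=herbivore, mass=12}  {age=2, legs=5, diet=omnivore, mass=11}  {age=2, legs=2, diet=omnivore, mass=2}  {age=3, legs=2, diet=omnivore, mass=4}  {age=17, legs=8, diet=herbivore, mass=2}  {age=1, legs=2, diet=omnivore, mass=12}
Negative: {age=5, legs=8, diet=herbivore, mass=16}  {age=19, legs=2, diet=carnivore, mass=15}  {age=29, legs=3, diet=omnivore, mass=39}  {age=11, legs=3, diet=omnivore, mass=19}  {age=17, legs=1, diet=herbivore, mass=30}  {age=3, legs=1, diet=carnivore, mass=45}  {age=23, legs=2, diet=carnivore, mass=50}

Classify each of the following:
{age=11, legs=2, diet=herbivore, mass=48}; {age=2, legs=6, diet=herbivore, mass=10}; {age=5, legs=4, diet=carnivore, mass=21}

All 'Positive' examples share one property — mass ≤ 12 — and every 'Negative' example lacks it.

Negative, Positive, Negative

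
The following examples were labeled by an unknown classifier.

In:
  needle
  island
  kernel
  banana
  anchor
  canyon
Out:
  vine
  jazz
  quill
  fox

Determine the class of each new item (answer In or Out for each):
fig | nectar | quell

Out, In, Out

The distinguishing property — length 6 — holds for all the 'In' cases and none of the 'Out' cases.
fig → length 3 → Out. nectar → length 6 → In. quell → length 5 → Out.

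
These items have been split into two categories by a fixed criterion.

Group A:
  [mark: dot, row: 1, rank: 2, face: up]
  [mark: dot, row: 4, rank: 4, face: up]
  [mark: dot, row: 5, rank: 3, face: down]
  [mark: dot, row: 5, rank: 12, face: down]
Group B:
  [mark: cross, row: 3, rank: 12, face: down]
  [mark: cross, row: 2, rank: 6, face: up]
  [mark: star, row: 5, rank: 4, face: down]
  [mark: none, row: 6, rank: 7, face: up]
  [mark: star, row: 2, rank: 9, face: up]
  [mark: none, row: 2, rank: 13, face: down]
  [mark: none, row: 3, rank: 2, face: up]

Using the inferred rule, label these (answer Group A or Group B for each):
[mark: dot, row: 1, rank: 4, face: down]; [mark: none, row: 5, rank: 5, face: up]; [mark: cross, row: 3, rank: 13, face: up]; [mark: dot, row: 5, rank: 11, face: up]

Group A, Group B, Group B, Group A

The distinguishing property — mark is dot — holds for all the 'Group A' cases and none of the 'Group B' cases.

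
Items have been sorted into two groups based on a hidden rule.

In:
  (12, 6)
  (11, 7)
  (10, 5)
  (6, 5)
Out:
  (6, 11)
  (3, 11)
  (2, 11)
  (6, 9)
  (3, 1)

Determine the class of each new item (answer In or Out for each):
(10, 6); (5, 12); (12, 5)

In, Out, In

Every 'In' example satisfies: first > second AND sum ≥ 11. None of the 'Out' examples do.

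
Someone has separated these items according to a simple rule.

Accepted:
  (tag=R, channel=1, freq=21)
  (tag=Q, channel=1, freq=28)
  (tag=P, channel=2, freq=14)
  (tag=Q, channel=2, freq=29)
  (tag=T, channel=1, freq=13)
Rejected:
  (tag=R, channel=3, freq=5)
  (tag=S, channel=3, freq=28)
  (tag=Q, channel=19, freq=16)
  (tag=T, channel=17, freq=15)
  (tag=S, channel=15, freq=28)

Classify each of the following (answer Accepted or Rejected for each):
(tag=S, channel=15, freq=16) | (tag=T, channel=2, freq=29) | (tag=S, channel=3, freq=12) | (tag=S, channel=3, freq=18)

Rejected, Accepted, Rejected, Rejected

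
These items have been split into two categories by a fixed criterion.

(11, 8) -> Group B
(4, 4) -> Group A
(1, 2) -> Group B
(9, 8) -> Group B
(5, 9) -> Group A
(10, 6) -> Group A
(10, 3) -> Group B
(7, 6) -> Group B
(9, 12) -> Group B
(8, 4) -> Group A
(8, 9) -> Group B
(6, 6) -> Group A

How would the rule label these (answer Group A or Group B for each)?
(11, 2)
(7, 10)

Group B, Group B

The pattern is that an item is 'Group A' exactly when: sum is even.
(11, 2): 11+2 = 13, does not satisfy this → Group B.
(7, 10): 7+10 = 17, does not satisfy this → Group B.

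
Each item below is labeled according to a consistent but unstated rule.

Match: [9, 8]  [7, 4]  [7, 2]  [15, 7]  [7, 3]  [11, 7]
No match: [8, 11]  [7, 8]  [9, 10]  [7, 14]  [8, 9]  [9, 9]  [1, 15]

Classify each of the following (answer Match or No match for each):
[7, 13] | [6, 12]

The pattern is that an item is 'Match' exactly when: first > second.

No match, No match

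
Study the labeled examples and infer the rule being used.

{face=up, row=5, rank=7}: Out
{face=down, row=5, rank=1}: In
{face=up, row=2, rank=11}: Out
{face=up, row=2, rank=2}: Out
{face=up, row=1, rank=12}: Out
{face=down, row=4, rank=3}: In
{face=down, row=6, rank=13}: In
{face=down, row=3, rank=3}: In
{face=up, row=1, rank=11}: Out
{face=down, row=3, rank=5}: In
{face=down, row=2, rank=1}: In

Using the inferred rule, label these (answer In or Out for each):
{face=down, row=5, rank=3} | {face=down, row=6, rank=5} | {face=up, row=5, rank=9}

In, In, Out

Rule: face is down. This holds for each 'In' example and fails for each 'Out' one.
{face=down, row=5, rank=3}: face is down, checks out → In. {face=down, row=6, rank=5}: face is down, checks out → In. {face=up, row=5, rank=9}: face is up, doesn't qualify → Out.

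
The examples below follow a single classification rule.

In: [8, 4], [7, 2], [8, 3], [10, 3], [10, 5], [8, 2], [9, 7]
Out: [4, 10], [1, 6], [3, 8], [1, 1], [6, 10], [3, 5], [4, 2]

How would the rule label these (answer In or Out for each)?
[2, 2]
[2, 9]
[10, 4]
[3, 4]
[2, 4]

Out, Out, In, Out, Out

A rule that fits every label: first ≥ 7 — true of each 'In' example, false of each 'Out' one.
[2, 2] → first 2 → Out. [2, 9] → first 2 → Out. [10, 4] → first 10 → In. [3, 4] → first 3 → Out. [2, 4] → first 2 → Out.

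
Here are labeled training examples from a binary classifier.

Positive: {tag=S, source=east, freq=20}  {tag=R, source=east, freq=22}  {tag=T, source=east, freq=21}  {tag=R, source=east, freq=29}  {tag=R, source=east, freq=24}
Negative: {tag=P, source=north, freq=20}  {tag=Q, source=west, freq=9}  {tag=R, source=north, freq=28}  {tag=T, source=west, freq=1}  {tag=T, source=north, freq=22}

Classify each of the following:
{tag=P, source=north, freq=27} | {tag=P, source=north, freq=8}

Negative, Negative

Looking at the examples, the only property every 'Positive' case has and every 'Negative' case lacks is: source is east.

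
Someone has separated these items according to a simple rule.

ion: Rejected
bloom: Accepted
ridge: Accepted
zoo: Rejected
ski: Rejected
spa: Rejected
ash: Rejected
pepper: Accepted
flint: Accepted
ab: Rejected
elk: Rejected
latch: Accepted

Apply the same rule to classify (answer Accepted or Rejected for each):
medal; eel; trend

Every 'Accepted' example satisfies: length ≥ 5. None of the 'Rejected' examples do.
medal — length 5, hence Accepted.
eel — length 3, hence Rejected.
trend — length 5, hence Accepted.

Accepted, Rejected, Accepted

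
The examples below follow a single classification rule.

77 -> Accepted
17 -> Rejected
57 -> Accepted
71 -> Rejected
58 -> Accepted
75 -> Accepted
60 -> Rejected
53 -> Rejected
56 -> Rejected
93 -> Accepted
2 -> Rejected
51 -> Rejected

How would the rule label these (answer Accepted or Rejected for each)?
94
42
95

Accepted, Rejected, Accepted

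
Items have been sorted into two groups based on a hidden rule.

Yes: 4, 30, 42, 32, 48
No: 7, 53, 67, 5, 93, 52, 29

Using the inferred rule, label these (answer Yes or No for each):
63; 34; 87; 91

The rule appears to be: even AND at most 48.
63 → 63 is odd, 63 > 48 → No. 34 → 34 is even, 34 ≤ 48 → Yes. 87 → 87 is odd, 87 > 48 → No. 91 → 91 is odd, 91 > 48 → No.

No, Yes, No, No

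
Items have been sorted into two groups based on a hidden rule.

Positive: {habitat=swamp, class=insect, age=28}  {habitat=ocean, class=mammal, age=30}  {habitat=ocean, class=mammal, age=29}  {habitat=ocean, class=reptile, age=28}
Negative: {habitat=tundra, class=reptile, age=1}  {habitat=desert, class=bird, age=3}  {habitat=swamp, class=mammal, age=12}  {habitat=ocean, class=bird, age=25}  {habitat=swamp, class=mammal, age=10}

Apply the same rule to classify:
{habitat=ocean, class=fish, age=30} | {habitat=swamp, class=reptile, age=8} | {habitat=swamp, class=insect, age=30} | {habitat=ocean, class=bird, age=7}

Positive, Negative, Positive, Negative

The pattern is that an item is 'Positive' exactly when: age ≥ 28.
{habitat=ocean, class=fish, age=30} — age = 30, hence Positive.
{habitat=swamp, class=reptile, age=8} — age = 8, hence Negative.
{habitat=swamp, class=insect, age=30} — age = 30, hence Positive.
{habitat=ocean, class=bird, age=7} — age = 7, hence Negative.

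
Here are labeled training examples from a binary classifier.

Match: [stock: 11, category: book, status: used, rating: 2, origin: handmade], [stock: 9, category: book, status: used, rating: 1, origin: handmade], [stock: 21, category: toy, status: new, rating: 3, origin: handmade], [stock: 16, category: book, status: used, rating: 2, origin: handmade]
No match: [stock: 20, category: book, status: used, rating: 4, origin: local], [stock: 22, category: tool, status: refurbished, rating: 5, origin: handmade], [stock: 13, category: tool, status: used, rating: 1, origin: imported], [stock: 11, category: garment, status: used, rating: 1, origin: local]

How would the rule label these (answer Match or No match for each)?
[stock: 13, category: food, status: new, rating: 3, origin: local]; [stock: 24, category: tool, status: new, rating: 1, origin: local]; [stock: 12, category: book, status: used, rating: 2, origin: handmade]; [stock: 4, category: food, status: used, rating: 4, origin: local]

Every 'Match' example satisfies: origin is handmade AND rating ≤ 3. None of the 'No match' examples do.
[stock: 13, category: food, status: new, rating: 3, origin: local]: No match (origin is local, rating = 3). [stock: 24, category: tool, status: new, rating: 1, origin: local]: No match (origin is local, rating = 1). [stock: 12, category: book, status: used, rating: 2, origin: handmade]: Match (origin is handmade, rating = 2). [stock: 4, category: food, status: used, rating: 4, origin: local]: No match (origin is local, rating = 4).

No match, No match, Match, No match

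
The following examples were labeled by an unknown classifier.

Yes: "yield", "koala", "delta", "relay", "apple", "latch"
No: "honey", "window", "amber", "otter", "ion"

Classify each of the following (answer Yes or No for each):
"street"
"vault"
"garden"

No, Yes, No

The pattern is that an item is 'Yes' exactly when: contains 'l'.
"street": no 'l' — does not pass, so No. "vault": has 'l' — passes, so Yes. "garden": no 'l' — does not pass, so No.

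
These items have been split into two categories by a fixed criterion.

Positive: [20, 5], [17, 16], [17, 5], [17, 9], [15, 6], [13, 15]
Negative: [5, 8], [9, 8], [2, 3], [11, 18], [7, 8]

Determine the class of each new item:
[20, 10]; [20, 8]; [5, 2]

The common property of the 'Positive' items is: first ≥ 13. No 'Negative' item has it.
[20, 10]: Positive (first 20). [20, 8]: Positive (first 20). [5, 2]: Negative (first 5).

Positive, Positive, Negative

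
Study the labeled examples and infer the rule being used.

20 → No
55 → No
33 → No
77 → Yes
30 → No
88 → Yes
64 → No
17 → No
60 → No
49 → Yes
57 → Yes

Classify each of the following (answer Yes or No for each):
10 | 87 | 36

No, Yes, No

The distinguishing property — digit sum ≥ 11 — holds for all the 'Yes' cases and none of the 'No' cases.
No: 10, since digit sum 1+0 = 1.
Yes: 87, since digit sum 8+7 = 15.
No: 36, since digit sum 3+6 = 9.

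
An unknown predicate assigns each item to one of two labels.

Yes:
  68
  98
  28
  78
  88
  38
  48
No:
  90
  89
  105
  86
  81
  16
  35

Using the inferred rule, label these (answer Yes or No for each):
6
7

Rule: ends in digit 8. This holds for each 'Yes' example and fails for each 'No' one.
6 — last digit 6, hence No.
7 — last digit 7, hence No.

No, No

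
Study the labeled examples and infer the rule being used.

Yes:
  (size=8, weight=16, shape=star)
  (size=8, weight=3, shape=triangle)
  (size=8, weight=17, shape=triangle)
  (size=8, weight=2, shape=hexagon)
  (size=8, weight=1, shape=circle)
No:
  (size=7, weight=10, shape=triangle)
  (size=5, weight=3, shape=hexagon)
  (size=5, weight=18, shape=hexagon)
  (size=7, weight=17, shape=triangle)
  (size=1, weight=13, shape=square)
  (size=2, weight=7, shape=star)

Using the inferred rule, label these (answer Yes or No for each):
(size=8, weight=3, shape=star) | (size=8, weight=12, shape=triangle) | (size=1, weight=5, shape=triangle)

One predicate separates the groups cleanly: size = 8.
(size=8, weight=3, shape=star): size = 8 — checks out, so Yes.
(size=8, weight=12, shape=triangle): size = 8 — checks out, so Yes.
(size=1, weight=5, shape=triangle): size = 1 — doesn't qualify, so No.

Yes, Yes, No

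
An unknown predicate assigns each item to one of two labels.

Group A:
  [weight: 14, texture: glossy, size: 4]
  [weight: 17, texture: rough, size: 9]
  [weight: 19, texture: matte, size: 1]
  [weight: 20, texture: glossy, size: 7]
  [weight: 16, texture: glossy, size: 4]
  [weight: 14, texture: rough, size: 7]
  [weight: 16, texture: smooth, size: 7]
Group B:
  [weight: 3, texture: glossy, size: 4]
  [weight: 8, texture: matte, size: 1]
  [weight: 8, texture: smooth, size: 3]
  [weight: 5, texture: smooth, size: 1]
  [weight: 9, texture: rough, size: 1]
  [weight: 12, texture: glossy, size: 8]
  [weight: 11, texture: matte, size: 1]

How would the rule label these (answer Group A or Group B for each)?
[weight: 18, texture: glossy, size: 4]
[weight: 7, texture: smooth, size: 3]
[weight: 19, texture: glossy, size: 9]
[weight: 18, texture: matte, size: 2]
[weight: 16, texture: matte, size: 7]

The rule appears to be: weight ≥ 14.
[weight: 18, texture: glossy, size: 4] → weight = 18 → Group A.
[weight: 7, texture: smooth, size: 3] → weight = 7 → Group B.
[weight: 19, texture: glossy, size: 9] → weight = 19 → Group A.
[weight: 18, texture: matte, size: 2] → weight = 18 → Group A.
[weight: 16, texture: matte, size: 7] → weight = 16 → Group A.

Group A, Group B, Group A, Group A, Group A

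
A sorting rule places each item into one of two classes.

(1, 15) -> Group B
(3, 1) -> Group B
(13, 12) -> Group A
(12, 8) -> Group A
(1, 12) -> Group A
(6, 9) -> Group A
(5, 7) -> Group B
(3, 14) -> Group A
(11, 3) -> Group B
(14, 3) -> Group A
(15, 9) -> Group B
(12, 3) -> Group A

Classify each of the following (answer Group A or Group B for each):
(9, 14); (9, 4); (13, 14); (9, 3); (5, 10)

Rule: product is even. This holds for each 'Group A' example and fails for each 'Group B' one.
(9, 14) — 9·14 = 126, hence Group A. (9, 4) — 9·4 = 36, hence Group A. (13, 14) — 13·14 = 182, hence Group A. (9, 3) — 9·3 = 27, hence Group B. (5, 10) — 5·10 = 50, hence Group A.

Group A, Group A, Group A, Group B, Group A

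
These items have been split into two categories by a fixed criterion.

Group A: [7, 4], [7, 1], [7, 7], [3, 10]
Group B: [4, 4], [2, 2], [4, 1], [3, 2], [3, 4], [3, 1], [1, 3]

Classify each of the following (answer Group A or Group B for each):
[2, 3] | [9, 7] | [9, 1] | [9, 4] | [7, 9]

Group B, Group A, Group A, Group A, Group A

The common property of the 'Group A' items is: max ≥ 7. No 'Group B' item has it.
[2, 3] — max 3, hence Group B. [9, 7] — max 9, hence Group A. [9, 1] — max 9, hence Group A. [9, 4] — max 9, hence Group A. [7, 9] — max 9, hence Group A.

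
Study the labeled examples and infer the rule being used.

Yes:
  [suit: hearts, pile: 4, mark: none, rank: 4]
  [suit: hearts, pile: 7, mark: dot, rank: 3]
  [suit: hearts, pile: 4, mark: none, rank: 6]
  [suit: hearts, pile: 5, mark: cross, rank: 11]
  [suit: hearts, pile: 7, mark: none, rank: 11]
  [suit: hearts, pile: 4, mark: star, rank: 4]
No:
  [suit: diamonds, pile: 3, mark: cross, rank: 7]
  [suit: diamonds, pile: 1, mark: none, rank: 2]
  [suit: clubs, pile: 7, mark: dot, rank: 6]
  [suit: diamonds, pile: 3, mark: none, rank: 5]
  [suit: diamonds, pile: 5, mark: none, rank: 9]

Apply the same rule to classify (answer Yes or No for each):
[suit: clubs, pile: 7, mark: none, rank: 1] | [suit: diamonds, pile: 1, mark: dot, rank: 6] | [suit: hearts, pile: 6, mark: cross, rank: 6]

A rule that fits every label: suit is hearts — true of each 'Yes' example, false of each 'No' one.

No, No, Yes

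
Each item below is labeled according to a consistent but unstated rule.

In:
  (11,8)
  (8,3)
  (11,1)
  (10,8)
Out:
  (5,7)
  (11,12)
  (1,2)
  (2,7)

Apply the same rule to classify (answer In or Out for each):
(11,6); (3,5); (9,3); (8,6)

In, Out, In, In

The rule appears to be: first > second.
(11,6): 11 > 6, checks out → In. (3,5): 3 < 5, does not fit → Out. (9,3): 9 > 3, checks out → In. (8,6): 8 > 6, checks out → In.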